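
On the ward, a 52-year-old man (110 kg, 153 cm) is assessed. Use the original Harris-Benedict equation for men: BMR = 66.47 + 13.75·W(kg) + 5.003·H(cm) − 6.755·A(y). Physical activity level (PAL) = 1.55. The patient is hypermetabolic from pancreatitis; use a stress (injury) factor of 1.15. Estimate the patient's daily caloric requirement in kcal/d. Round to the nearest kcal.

3553 kcal/d

Harris-Benedict: BMR = 66.47 + 13.75(110) + 5.003(153) − 6.755(52) = 1993.169 kcal/day.
TEE = BMR × activity factor = 1993.169 × 1.55 = 3089.412 kcal/day.
Apply stress factor: 3089.412 × 1.15 = 3552.8237 kcal/day.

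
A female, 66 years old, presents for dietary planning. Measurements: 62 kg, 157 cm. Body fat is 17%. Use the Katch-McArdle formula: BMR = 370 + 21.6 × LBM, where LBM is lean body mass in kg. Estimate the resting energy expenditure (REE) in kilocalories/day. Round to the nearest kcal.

1482 kilocalories/day

LBM = 62 × (1 − 0.17) = 51.46 kg. Katch-McArdle: BMR = 370 + 21.6 × 51.46 = 1481.536 kcal/day.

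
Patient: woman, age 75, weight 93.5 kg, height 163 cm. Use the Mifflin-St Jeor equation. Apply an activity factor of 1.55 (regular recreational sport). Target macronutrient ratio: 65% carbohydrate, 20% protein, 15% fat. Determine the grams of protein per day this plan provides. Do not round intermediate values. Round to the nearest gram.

110 g/day

Mifflin-St Jeor (female): BMR = 10(93.5) + 6.25(163) − 5(75) − 161 = 935 + 1018.75 − 375 − 161 = 1417.75 kcal/day.
TEE = 1417.75 × 1.55 = 2197.5125 kcal/day.
Protein energy = 20% × 2197.5125 = 439.5025 kcal.
Protein = 439.5025 ÷ 4 kcal/g = 109.8756 g.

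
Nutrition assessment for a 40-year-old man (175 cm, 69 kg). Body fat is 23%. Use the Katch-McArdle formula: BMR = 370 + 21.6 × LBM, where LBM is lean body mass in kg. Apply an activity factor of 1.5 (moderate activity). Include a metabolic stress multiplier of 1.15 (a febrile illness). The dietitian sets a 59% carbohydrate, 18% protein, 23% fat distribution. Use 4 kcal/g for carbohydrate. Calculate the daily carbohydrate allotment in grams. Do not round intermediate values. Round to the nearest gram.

LBM = 69 × (1 − 0.23) = 53.13 kg. Katch-McArdle: BMR = 370 + 21.6 × 53.13 = 1517.608 kcal/day.
TEE = 1517.608 × 1.5 = 2276.412 kcal/day.
With stress factor 1.15: 2276.412 × 1.15 = 2617.8738 kcal/day.
Carbohydrate energy = 59% × 2617.8738 = 1544.5455 kcal.
Carbohydrate = 1544.5455 ÷ 4 kcal/g = 386.1364 g.

386 g/day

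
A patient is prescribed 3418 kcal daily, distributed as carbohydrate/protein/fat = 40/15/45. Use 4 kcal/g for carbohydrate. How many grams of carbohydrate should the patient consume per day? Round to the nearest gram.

Carbohydrate energy = 40% × 3418 = 1367.2 kcal.
At 4 kcal/g: 1367.2 ÷ 4 = 341.8 g.

342 g/day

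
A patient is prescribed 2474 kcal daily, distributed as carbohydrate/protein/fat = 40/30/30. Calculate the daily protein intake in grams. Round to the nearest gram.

Protein energy = 30% × 2474 = 742.2 kcal.
At 4 kcal/g: 742.2 ÷ 4 = 185.55 g.

186 g/day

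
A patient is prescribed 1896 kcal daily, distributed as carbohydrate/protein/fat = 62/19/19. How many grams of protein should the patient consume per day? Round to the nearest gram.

Protein energy = 19% × 1896 = 360.24 kcal.
At 4 kcal/g: 360.24 ÷ 4 = 90.06 g.

90 g/day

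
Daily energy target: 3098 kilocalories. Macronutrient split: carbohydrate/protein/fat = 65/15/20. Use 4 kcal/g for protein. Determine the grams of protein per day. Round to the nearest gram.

Protein energy = 15% × 3098 = 464.7 kcal.
At 4 kcal/g: 464.7 ÷ 4 = 116.175 g.

116 g/day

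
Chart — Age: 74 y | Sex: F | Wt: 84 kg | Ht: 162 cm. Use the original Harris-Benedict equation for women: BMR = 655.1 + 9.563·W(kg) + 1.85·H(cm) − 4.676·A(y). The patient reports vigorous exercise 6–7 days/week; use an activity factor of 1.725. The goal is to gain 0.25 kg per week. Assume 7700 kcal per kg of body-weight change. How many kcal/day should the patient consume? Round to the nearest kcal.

2711 kcal/day

Harris-Benedict: BMR = 655.1 + 9.563(84) + 1.85(162) − 4.676(74) = 1412.068 kcal/day.
TEE = 1412.068 × 1.725 = 2435.8173 kcal/day.
Required daily surplus = 0.25 × 7700 ÷ 7 = 275 kcal/day.
Target intake = 2435.8173 + 275 = 2710.8173 kcal/day.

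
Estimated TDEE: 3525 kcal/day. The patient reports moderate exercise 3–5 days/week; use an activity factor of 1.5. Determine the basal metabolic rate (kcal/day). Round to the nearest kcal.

BMR = TEE ÷ activity factor = 3525 ÷ 1.5 = 2350 kcal/day.

2350 kcal/day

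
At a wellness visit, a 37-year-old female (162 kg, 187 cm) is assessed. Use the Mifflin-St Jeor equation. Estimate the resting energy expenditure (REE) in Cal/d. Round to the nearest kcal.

Mifflin-St Jeor (female): BMR = 10(162) + 6.25(187) − 5(37) − 161 = 1620 + 1168.75 − 185 − 161 = 2442.75 kcal/day.

2443 Cal/d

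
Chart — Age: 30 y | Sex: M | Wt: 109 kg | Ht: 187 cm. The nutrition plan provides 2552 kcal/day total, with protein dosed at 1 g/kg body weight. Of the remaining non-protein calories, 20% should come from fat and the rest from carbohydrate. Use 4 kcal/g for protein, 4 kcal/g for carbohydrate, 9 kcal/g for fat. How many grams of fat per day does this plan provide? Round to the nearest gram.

Protein = 1 × 109 = 109 g → 109 × 4 = 436 kcal.
Non-protein calories = 2552 − 436 = 2116 kcal.
Fat: 20% × 2116 = 423.2 kcal; carbohydrate: 1692.8 kcal.
Fat: 423.2 kcal ÷ 9 kcal/g = 47.0222 g.

47 g/day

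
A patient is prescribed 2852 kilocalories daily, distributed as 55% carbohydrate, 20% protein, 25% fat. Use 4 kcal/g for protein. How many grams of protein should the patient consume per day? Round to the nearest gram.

143 g/day

Protein energy = 20% × 2852 = 570.4 kcal.
At 4 kcal/g: 570.4 ÷ 4 = 142.6 g.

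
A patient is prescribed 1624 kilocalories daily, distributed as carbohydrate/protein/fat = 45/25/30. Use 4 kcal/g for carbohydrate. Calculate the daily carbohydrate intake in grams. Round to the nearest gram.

Carbohydrate energy = 45% × 1624 = 730.8 kcal.
At 4 kcal/g: 730.8 ÷ 4 = 182.7 g.

183 g/day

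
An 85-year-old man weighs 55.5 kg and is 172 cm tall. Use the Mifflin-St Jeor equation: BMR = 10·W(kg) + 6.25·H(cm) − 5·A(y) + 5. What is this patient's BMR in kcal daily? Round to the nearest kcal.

Mifflin-St Jeor (male): BMR = 10(55.5) + 6.25(172) − 5(85) + 5 = 555 + 1075 − 425 + 5 = 1210 kcal/day.

1210 kcal daily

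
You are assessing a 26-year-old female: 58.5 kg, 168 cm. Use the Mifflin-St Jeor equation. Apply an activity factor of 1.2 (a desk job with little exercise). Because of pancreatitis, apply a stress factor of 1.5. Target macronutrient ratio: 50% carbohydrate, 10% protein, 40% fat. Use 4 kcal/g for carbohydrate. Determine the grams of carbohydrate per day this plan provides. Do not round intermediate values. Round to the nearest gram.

302 g/day

Mifflin-St Jeor (female): BMR = 10(58.5) + 6.25(168) − 5(26) − 161 = 585 + 1050 − 130 − 161 = 1344 kcal/day.
TEE = 1344 × 1.2 = 1612.8 kcal/day.
With stress factor 1.5: 1612.8 × 1.5 = 2419.2 kcal/day.
Carbohydrate energy = 50% × 2419.2 = 1209.6 kcal.
Carbohydrate = 1209.6 ÷ 4 kcal/g = 302.4 g.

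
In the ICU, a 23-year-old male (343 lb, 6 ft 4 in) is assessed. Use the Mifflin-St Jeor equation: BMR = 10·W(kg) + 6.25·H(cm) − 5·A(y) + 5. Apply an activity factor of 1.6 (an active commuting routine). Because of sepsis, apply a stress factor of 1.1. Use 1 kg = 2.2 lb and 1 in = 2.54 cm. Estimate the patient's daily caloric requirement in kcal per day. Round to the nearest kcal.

4674 kcal per day

Convert to metric: weight = 343 ÷ 2.2 = 155.9091 kg; height = (6×12 + 4) × 2.54 = 76 × 2.54 = 193.04 cm.
Mifflin-St Jeor (male): BMR = 10(155.9091) + 6.25(193.04) − 5(23) + 5 = 1559.0909 + 1206.5 − 115 + 5 = 2655.5909 kcal/day.
TEE = BMR × activity factor = 2655.5909 × 1.6 = 4248.9455 kcal/day.
Apply stress factor: 4248.9455 × 1.1 = 4673.84 kcal/day.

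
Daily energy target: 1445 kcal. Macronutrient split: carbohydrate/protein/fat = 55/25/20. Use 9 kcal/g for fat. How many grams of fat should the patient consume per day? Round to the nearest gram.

32 g/day

Fat energy = 20% × 1445 = 289 kcal.
At 9 kcal/g: 289 ÷ 9 = 32.1111 g.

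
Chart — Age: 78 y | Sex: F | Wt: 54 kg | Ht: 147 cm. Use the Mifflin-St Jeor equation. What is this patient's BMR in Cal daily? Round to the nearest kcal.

Mifflin-St Jeor (female): BMR = 10(54) + 6.25(147) − 5(78) − 161 = 540 + 918.75 − 390 − 161 = 907.75 kcal/day.

908 Cal daily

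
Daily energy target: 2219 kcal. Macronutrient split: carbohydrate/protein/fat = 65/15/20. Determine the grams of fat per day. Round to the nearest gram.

Fat energy = 20% × 2219 = 443.8 kcal.
At 9 kcal/g: 443.8 ÷ 9 = 49.3111 g.

49 g/day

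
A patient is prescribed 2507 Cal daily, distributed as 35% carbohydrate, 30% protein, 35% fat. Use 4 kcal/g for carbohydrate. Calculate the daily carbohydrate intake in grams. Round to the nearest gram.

219 g/day

Carbohydrate energy = 35% × 2507 = 877.45 kcal.
At 4 kcal/g: 877.45 ÷ 4 = 219.3625 g.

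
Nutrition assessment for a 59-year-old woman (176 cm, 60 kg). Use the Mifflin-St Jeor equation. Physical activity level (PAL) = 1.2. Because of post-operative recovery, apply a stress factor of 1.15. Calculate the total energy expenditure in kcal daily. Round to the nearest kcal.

1717 kcal daily

Mifflin-St Jeor (female): BMR = 10(60) + 6.25(176) − 5(59) − 161 = 600 + 1100 − 295 − 161 = 1244 kcal/day.
TEE = BMR × activity factor = 1244 × 1.2 = 1492.8 kcal/day.
Apply stress factor: 1492.8 × 1.15 = 1716.72 kcal/day.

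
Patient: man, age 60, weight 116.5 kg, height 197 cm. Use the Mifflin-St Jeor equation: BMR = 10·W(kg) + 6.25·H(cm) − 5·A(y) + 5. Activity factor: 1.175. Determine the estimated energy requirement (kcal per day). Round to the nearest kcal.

Mifflin-St Jeor (male): BMR = 10(116.5) + 6.25(197) − 5(60) + 5 = 1165 + 1231.25 − 300 + 5 = 2101.25 kcal/day.
TEE = BMR × activity factor = 2101.25 × 1.175 = 2468.9688 kcal/day.

2469 kcal per day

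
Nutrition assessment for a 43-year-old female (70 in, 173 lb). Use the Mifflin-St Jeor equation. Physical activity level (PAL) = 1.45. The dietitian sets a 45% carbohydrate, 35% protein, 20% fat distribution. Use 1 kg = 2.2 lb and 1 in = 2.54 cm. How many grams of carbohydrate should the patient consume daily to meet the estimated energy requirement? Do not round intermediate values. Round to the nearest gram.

Convert to metric: weight = 173 ÷ 2.2 = 78.6364 kg; height = 70 × 2.54 = 177.8 cm.
Mifflin-St Jeor (female): BMR = 10(78.6364) + 6.25(177.8) − 5(43) − 161 = 786.3636 + 1111.25 − 215 − 161 = 1521.6136 kcal/day.
TEE = 1521.6136 × 1.45 = 2206.3398 kcal/day.
Carbohydrate energy = 45% × 2206.3398 = 992.8529 kcal.
Carbohydrate = 992.8529 ÷ 4 kcal/g = 248.2132 g.

248 g/day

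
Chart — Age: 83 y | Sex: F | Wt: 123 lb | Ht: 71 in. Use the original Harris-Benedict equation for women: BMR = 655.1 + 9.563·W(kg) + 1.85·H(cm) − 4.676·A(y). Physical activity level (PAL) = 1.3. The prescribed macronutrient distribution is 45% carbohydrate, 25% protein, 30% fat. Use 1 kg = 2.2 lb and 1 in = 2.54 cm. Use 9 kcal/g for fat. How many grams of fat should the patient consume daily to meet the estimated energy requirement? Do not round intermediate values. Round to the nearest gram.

Convert to metric: weight = 123 ÷ 2.2 = 55.9091 kg; height = 71 × 2.54 = 180.34 cm.
Harris-Benedict: BMR = 655.1 + 9.563(55.9091) + 1.85(180.34) − 4.676(83) = 1135.2796 kcal/day.
TEE = 1135.2796 × 1.3 = 1475.8635 kcal/day.
Fat energy = 30% × 1475.8635 = 442.7591 kcal.
Fat = 442.7591 ÷ 9 kcal/g = 49.1955 g.

49 g/day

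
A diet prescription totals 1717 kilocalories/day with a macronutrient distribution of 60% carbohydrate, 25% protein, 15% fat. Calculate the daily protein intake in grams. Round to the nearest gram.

Protein energy = 25% × 1717 = 429.25 kcal.
At 4 kcal/g: 429.25 ÷ 4 = 107.3125 g.

107 g/day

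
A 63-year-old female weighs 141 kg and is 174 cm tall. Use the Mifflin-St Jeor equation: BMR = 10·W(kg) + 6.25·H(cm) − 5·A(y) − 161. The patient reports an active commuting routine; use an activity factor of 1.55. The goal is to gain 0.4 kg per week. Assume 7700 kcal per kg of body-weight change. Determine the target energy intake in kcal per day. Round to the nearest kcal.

3573 kcal per day

Mifflin-St Jeor (female): BMR = 10(141) + 6.25(174) − 5(63) − 161 = 1410 + 1087.5 − 315 − 161 = 2021.5 kcal/day.
TEE = 2021.5 × 1.55 = 3133.325 kcal/day.
Required daily surplus = 0.4 × 7700 ÷ 7 = 440 kcal/day.
Target intake = 3133.325 + 440 = 3573.325 kcal/day.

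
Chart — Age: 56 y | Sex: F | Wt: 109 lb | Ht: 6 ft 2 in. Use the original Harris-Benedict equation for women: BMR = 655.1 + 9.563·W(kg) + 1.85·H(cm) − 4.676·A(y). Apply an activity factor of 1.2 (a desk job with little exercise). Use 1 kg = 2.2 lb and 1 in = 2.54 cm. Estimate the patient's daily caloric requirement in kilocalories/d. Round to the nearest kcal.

Convert to metric: weight = 109 ÷ 2.2 = 49.5455 kg; height = (6×12 + 2) × 2.54 = 74 × 2.54 = 187.96 cm.
Harris-Benedict: BMR = 655.1 + 9.563(49.5455) + 1.85(187.96) − 4.676(56) = 1214.7732 kcal/day.
TEE = BMR × activity factor = 1214.7732 × 1.2 = 1457.7278 kcal/day.

1458 kilocalories/d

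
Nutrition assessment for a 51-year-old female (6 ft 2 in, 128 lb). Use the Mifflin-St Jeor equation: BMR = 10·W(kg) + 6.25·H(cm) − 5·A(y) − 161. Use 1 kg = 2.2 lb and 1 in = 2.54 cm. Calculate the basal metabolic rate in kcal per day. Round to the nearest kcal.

1341 kcal per day

Convert to metric: weight = 128 ÷ 2.2 = 58.1818 kg; height = (6×12 + 2) × 2.54 = 74 × 2.54 = 187.96 cm.
Mifflin-St Jeor (female): BMR = 10(58.1818) + 6.25(187.96) − 5(51) − 161 = 581.8182 + 1174.75 − 255 − 161 = 1340.5682 kcal/day.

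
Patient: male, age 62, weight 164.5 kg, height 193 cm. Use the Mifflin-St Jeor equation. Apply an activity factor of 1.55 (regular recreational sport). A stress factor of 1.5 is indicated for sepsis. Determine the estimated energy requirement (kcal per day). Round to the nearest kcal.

Mifflin-St Jeor (male): BMR = 10(164.5) + 6.25(193) − 5(62) + 5 = 1645 + 1206.25 − 310 + 5 = 2546.25 kcal/day.
TEE = BMR × activity factor = 2546.25 × 1.55 = 3946.6875 kcal/day.
Apply stress factor: 3946.6875 × 1.5 = 5920.0313 kcal/day.

5920 kcal per day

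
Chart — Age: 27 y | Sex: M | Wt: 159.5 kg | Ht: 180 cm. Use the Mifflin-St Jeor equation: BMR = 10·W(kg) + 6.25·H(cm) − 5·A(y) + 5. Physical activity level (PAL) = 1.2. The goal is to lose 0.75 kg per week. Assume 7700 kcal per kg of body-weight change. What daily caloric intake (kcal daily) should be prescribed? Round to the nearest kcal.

Mifflin-St Jeor (male): BMR = 10(159.5) + 6.25(180) − 5(27) + 5 = 1595 + 1125 − 135 + 5 = 2590 kcal/day.
TEE = 2590 × 1.2 = 3108 kcal/day.
Required daily deficit = 0.75 × 7700 ÷ 7 = 825 kcal/day.
Target intake = 3108 − 825 = 2283 kcal/day.

2283 kcal daily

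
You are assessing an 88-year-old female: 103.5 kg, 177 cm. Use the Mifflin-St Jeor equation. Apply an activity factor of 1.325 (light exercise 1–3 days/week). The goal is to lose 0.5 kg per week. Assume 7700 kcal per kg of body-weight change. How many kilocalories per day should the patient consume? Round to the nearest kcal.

1491 kilocalories per day

Mifflin-St Jeor (female): BMR = 10(103.5) + 6.25(177) − 5(88) − 161 = 1035 + 1106.25 − 440 − 161 = 1540.25 kcal/day.
TEE = 1540.25 × 1.325 = 2040.8313 kcal/day.
Required daily deficit = 0.5 × 7700 ÷ 7 = 550 kcal/day.
Target intake = 2040.8313 − 550 = 1490.8313 kcal/day.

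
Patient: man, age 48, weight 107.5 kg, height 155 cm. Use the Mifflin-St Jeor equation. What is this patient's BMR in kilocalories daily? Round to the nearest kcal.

1809 kilocalories daily

Mifflin-St Jeor (male): BMR = 10(107.5) + 6.25(155) − 5(48) + 5 = 1075 + 968.75 − 240 + 5 = 1808.75 kcal/day.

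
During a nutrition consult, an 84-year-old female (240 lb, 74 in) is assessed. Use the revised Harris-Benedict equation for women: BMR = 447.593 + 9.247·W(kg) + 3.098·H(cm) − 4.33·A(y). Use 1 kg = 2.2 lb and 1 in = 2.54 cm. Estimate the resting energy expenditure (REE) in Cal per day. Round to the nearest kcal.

Convert to metric: weight = 240 ÷ 2.2 = 109.0909 kg; height = 74 × 2.54 = 187.96 cm.
Harris-Benedict: BMR = 447.593 + 9.247(109.0909) + 3.098(187.96) − 4.33(84) = 1674.9367 kcal/day.

1675 Cal per day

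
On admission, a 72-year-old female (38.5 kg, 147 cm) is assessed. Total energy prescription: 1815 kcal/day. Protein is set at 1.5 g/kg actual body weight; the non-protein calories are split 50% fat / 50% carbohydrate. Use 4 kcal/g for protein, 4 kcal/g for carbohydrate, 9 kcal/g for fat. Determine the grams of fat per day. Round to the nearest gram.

Protein = 1.5 × 38.5 = 57.75 g → 57.75 × 4 = 231 kcal.
Non-protein calories = 1815 − 231 = 1584 kcal.
Fat: 50% × 1584 = 792 kcal; carbohydrate: 792 kcal.
Fat: 792 kcal ÷ 9 kcal/g = 88 g.

88 g/day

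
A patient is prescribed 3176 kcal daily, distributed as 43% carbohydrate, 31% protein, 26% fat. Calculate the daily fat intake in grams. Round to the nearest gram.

Fat energy = 26% × 3176 = 825.76 kcal.
At 9 kcal/g: 825.76 ÷ 9 = 91.7511 g.

92 g/day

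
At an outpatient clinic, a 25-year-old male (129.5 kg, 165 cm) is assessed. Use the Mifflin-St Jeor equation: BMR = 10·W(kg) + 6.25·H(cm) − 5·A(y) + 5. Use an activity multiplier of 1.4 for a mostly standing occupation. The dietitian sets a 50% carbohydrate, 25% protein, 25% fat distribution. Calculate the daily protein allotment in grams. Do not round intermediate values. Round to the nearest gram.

193 g/day

Mifflin-St Jeor (male): BMR = 10(129.5) + 6.25(165) − 5(25) + 5 = 1295 + 1031.25 − 125 + 5 = 2206.25 kcal/day.
TEE = 2206.25 × 1.4 = 3088.75 kcal/day.
Protein energy = 25% × 3088.75 = 772.1875 kcal.
Protein = 772.1875 ÷ 4 kcal/g = 193.0469 g.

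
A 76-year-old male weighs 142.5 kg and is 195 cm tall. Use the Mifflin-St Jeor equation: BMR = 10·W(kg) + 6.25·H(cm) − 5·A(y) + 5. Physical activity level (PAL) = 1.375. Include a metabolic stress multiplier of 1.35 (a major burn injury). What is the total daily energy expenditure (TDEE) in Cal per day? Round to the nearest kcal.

Mifflin-St Jeor (male): BMR = 10(142.5) + 6.25(195) − 5(76) + 5 = 1425 + 1218.75 − 380 + 5 = 2268.75 kcal/day.
TEE = BMR × activity factor = 2268.75 × 1.375 = 3119.5313 kcal/day.
Apply stress factor: 3119.5313 × 1.35 = 4211.3672 kcal/day.

4211 Cal per day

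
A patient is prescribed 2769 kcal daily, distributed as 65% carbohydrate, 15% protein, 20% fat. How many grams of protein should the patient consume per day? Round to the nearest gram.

Protein energy = 15% × 2769 = 415.35 kcal.
At 4 kcal/g: 415.35 ÷ 4 = 103.8375 g.

104 g/day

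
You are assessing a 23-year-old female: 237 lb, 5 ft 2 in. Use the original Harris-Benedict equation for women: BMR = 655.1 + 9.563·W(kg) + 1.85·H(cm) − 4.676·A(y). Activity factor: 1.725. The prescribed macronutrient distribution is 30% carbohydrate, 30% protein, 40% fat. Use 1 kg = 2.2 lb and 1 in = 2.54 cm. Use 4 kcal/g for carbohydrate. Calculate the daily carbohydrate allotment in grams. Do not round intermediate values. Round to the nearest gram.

Convert to metric: weight = 237 ÷ 2.2 = 107.7273 kg; height = (5×12 + 2) × 2.54 = 62 × 2.54 = 157.48 cm.
Harris-Benedict: BMR = 655.1 + 9.563(107.7273) + 1.85(157.48) − 4.676(23) = 1869.0859 kcal/day.
TEE = 1869.0859 × 1.725 = 3224.1732 kcal/day.
Carbohydrate energy = 30% × 3224.1732 = 967.252 kcal.
Carbohydrate = 967.252 ÷ 4 kcal/g = 241.813 g.

242 g/day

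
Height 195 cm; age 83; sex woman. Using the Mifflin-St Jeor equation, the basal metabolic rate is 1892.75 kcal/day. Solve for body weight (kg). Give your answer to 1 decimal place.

125.0 kg

1892.75 = 10·W + 6.25(195) − 5(83) − 161
10·W = 1892.75 − 642.75 = 1250, so W = 125 kg.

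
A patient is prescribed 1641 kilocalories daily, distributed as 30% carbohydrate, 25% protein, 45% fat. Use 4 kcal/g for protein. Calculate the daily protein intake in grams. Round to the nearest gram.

103 g/day

Protein energy = 25% × 1641 = 410.25 kcal.
At 4 kcal/g: 410.25 ÷ 4 = 102.5625 g.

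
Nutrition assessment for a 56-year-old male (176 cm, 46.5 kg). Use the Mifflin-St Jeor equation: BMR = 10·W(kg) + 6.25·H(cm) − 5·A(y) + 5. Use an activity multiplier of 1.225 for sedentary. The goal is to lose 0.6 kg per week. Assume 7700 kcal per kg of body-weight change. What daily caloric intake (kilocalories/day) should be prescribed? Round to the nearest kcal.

920 kilocalories/day

Mifflin-St Jeor (male): BMR = 10(46.5) + 6.25(176) − 5(56) + 5 = 465 + 1100 − 280 + 5 = 1290 kcal/day.
TEE = 1290 × 1.225 = 1580.25 kcal/day.
Required daily deficit = 0.6 × 7700 ÷ 7 = 660 kcal/day.
Target intake = 1580.25 − 660 = 920.25 kcal/day.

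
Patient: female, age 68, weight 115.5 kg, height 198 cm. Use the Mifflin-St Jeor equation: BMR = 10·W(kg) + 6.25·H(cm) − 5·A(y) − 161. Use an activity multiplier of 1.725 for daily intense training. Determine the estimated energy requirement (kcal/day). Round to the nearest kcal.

Mifflin-St Jeor (female): BMR = 10(115.5) + 6.25(198) − 5(68) − 161 = 1155 + 1237.5 − 340 − 161 = 1891.5 kcal/day.
TEE = BMR × activity factor = 1891.5 × 1.725 = 3262.8375 kcal/day.

3263 kcal/day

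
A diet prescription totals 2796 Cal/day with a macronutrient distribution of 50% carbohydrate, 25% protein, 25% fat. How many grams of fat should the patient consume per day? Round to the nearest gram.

Fat energy = 25% × 2796 = 699 kcal.
At 9 kcal/g: 699 ÷ 9 = 77.6667 g.

78 g/day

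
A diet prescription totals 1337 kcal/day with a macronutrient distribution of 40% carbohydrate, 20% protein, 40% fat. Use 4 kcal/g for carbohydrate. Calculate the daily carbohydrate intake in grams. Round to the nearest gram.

Carbohydrate energy = 40% × 1337 = 534.8 kcal.
At 4 kcal/g: 534.8 ÷ 4 = 133.7 g.

134 g/day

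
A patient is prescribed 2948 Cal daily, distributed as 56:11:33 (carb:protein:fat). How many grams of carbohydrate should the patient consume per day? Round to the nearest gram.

413 g/day

Carbohydrate energy = 56% × 2948 = 1650.88 kcal.
At 4 kcal/g: 1650.88 ÷ 4 = 412.72 g.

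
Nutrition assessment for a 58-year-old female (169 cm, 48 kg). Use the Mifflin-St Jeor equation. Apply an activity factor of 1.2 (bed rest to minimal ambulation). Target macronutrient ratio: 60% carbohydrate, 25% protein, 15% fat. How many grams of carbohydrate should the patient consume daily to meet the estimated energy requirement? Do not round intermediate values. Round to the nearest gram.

Mifflin-St Jeor (female): BMR = 10(48) + 6.25(169) − 5(58) − 161 = 480 + 1056.25 − 290 − 161 = 1085.25 kcal/day.
TEE = 1085.25 × 1.2 = 1302.3 kcal/day.
Carbohydrate energy = 60% × 1302.3 = 781.38 kcal.
Carbohydrate = 781.38 ÷ 4 kcal/g = 195.345 g.

195 g/day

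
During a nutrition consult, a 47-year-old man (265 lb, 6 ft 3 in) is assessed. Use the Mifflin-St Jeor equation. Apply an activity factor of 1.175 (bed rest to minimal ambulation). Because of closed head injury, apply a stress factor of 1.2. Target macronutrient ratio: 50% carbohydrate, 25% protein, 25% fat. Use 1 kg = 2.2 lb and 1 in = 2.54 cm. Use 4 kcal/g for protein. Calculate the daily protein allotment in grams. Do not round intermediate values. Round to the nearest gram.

191 g/day

Convert to metric: weight = 265 ÷ 2.2 = 120.4545 kg; height = (6×12 + 3) × 2.54 = 75 × 2.54 = 190.5 cm.
Mifflin-St Jeor (male): BMR = 10(120.4545) + 6.25(190.5) − 5(47) + 5 = 1204.5455 + 1190.625 − 235 + 5 = 2165.1705 kcal/day.
TEE = 2165.1705 × 1.175 = 2544.0753 kcal/day.
With stress factor 1.2: 2544.0753 × 1.2 = 3052.8903 kcal/day.
Protein energy = 25% × 3052.8903 = 763.2226 kcal.
Protein = 763.2226 ÷ 4 kcal/g = 190.8056 g.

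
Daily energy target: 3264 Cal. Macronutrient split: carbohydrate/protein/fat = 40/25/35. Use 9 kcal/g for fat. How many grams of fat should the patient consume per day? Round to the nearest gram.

127 g/day

Fat energy = 35% × 3264 = 1142.4 kcal.
At 9 kcal/g: 1142.4 ÷ 9 = 126.9333 g.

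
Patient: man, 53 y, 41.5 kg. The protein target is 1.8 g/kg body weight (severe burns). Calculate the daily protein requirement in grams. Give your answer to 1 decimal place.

74.7 g/day

Protein = 1.8 g/kg × 41.5 kg = 74.7 g/day.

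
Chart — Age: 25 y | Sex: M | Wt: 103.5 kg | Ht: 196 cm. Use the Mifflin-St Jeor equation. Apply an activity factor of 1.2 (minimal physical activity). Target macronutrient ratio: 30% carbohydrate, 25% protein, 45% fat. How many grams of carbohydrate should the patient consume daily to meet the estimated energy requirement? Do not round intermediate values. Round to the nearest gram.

193 g/day

Mifflin-St Jeor (male): BMR = 10(103.5) + 6.25(196) − 5(25) + 5 = 1035 + 1225 − 125 + 5 = 2140 kcal/day.
TEE = 2140 × 1.2 = 2568 kcal/day.
Carbohydrate energy = 30% × 2568 = 770.4 kcal.
Carbohydrate = 770.4 ÷ 4 kcal/g = 192.6 g.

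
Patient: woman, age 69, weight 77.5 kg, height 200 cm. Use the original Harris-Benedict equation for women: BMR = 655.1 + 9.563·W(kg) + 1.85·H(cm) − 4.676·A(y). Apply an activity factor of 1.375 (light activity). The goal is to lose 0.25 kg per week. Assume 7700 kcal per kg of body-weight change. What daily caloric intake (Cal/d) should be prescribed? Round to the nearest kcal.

Harris-Benedict: BMR = 655.1 + 9.563(77.5) + 1.85(200) − 4.676(69) = 1443.5885 kcal/day.
TEE = 1443.5885 × 1.375 = 1984.9342 kcal/day.
Required daily deficit = 0.25 × 7700 ÷ 7 = 275 kcal/day.
Target intake = 1984.9342 − 275 = 1709.9342 kcal/day.

1710 Cal/d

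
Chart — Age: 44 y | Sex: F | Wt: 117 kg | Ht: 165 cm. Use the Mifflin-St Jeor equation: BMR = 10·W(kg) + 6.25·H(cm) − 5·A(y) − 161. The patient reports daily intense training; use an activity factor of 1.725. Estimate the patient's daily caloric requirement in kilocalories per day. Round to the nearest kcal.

3140 kilocalories per day

Mifflin-St Jeor (female): BMR = 10(117) + 6.25(165) − 5(44) − 161 = 1170 + 1031.25 − 220 − 161 = 1820.25 kcal/day.
TEE = BMR × activity factor = 1820.25 × 1.725 = 3139.9313 kcal/day.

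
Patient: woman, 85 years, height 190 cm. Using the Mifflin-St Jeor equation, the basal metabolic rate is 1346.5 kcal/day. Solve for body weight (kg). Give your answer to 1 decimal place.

74.5 kg

1346.5 = 10·W + 6.25(190) − 5(85) − 161
10·W = 1346.5 − 601.5 = 745, so W = 74.5 kg.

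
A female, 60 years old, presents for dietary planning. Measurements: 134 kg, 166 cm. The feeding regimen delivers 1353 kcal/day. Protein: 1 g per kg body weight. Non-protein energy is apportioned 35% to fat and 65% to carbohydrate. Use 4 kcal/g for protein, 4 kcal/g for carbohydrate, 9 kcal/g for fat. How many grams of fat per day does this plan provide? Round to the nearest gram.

Protein = 1 × 134 = 134 g → 134 × 4 = 536 kcal.
Non-protein calories = 1353 − 536 = 817 kcal.
Fat: 35% × 817 = 285.95 kcal; carbohydrate: 531.05 kcal.
Fat: 285.95 kcal ÷ 9 kcal/g = 31.7722 g.

32 g/day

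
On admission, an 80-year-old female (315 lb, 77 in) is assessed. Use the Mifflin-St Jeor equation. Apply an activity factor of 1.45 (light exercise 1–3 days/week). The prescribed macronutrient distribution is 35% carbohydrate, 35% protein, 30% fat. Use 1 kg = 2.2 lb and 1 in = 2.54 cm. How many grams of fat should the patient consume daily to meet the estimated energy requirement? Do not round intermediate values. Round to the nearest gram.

Convert to metric: weight = 315 ÷ 2.2 = 143.1818 kg; height = 77 × 2.54 = 195.58 cm.
Mifflin-St Jeor (female): BMR = 10(143.1818) + 6.25(195.58) − 5(80) − 161 = 1431.8182 + 1222.375 − 400 − 161 = 2093.1932 kcal/day.
TEE = 2093.1932 × 1.45 = 3035.1301 kcal/day.
Fat energy = 30% × 3035.1301 = 910.539 kcal.
Fat = 910.539 ÷ 9 kcal/g = 101.171 g.

101 g/day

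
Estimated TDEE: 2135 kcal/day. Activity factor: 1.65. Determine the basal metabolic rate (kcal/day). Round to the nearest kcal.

BMR = TEE ÷ activity factor = 2135 ÷ 1.65 = 1293.9394 kcal/day.

1294 kcal/day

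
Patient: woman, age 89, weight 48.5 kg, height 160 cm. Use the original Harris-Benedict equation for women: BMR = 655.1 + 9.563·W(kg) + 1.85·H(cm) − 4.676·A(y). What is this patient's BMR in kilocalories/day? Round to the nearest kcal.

999 kilocalories/day

Harris-Benedict: BMR = 655.1 + 9.563(48.5) + 1.85(160) − 4.676(89) = 998.7415 kcal/day.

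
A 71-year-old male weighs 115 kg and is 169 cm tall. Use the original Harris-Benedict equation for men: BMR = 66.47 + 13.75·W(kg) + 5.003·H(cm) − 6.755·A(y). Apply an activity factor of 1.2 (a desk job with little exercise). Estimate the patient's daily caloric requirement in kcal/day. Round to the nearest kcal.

Harris-Benedict: BMR = 66.47 + 13.75(115) + 5.003(169) − 6.755(71) = 2013.622 kcal/day.
TEE = BMR × activity factor = 2013.622 × 1.2 = 2416.3464 kcal/day.

2416 kcal/day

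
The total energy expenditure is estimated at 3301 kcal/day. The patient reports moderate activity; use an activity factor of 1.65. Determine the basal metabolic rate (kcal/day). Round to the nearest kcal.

BMR = TEE ÷ activity factor = 3301 ÷ 1.65 = 2000.6061 kcal/day.

2001 kcal/day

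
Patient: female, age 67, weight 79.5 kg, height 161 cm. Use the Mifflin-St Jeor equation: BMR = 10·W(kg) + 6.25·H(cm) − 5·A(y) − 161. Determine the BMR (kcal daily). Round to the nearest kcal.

1305 kcal daily

Mifflin-St Jeor (female): BMR = 10(79.5) + 6.25(161) − 5(67) − 161 = 795 + 1006.25 − 335 − 161 = 1305.25 kcal/day.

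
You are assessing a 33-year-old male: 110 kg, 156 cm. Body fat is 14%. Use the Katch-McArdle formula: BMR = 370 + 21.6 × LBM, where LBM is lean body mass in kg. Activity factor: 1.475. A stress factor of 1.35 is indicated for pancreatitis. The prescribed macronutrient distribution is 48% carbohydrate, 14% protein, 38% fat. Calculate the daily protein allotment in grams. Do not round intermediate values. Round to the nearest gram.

LBM = 110 × (1 − 0.14) = 94.6 kg. Katch-McArdle: BMR = 370 + 21.6 × 94.6 = 2413.36 kcal/day.
TEE = 2413.36 × 1.475 = 3559.706 kcal/day.
With stress factor 1.35: 3559.706 × 1.35 = 4805.6031 kcal/day.
Protein energy = 14% × 4805.6031 = 672.7844 kcal.
Protein = 672.7844 ÷ 4 kcal/g = 168.1961 g.

168 g/day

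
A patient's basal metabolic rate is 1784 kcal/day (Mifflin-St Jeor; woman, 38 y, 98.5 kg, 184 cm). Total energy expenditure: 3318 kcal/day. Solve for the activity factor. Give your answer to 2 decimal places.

Activity factor = TEE ÷ BMR = 3318 ÷ 1784 = 1.86.

1.86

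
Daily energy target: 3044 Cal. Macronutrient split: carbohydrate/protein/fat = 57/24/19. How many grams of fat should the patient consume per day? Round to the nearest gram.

Fat energy = 19% × 3044 = 578.36 kcal.
At 9 kcal/g: 578.36 ÷ 9 = 64.2622 g.

64 g/day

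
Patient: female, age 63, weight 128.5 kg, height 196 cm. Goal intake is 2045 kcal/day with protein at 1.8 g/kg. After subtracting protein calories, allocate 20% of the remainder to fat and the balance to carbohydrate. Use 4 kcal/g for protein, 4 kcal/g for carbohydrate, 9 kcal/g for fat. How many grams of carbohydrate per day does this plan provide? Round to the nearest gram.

Protein = 1.8 × 128.5 = 231.3 g → 231.3 × 4 = 925.2 kcal.
Non-protein calories = 2045 − 925.2 = 1119.8 kcal.
Fat: 20% × 1119.8 = 223.96 kcal; carbohydrate: 895.84 kcal.
Carbohydrate: 895.84 kcal ÷ 4 kcal/g = 223.96 g.

224 g/day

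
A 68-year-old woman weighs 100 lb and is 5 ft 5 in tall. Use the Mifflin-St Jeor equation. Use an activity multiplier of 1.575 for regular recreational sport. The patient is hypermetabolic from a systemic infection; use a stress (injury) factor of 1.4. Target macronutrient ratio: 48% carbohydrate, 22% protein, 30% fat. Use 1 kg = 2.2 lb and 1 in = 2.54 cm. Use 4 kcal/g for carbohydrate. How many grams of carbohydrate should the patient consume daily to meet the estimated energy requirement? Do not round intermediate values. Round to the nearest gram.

261 g/day

Convert to metric: weight = 100 ÷ 2.2 = 45.4545 kg; height = (5×12 + 5) × 2.54 = 65 × 2.54 = 165.1 cm.
Mifflin-St Jeor (female): BMR = 10(45.4545) + 6.25(165.1) − 5(68) − 161 = 454.5455 + 1031.875 − 340 − 161 = 985.4205 kcal/day.
TEE = 985.4205 × 1.575 = 1552.0372 kcal/day.
With stress factor 1.4: 1552.0372 × 1.4 = 2172.8521 kcal/day.
Carbohydrate energy = 48% × 2172.8521 = 1042.969 kcal.
Carbohydrate = 1042.969 ÷ 4 kcal/g = 260.7423 g.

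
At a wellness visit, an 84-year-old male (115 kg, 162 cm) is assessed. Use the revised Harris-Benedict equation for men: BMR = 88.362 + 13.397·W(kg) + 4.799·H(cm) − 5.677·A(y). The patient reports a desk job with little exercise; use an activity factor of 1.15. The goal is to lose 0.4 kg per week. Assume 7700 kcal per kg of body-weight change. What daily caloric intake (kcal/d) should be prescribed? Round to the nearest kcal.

1779 kcal/d

Harris-Benedict: BMR = 88.362 + 13.397(115) + 4.799(162) − 5.677(84) = 1929.587 kcal/day.
TEE = 1929.587 × 1.15 = 2219.0251 kcal/day.
Required daily deficit = 0.4 × 7700 ÷ 7 = 440 kcal/day.
Target intake = 2219.0251 − 440 = 1779.0251 kcal/day.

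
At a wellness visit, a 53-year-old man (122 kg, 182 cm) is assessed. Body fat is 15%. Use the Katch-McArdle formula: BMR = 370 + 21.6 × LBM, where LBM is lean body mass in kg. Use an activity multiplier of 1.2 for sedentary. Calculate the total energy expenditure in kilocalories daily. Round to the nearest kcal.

LBM = 122 × (1 − 0.15) = 103.7 kg. Katch-McArdle: BMR = 370 + 21.6 × 103.7 = 2609.92 kcal/day.
TEE = BMR × activity factor = 2609.92 × 1.2 = 3131.904 kcal/day.

3132 kilocalories daily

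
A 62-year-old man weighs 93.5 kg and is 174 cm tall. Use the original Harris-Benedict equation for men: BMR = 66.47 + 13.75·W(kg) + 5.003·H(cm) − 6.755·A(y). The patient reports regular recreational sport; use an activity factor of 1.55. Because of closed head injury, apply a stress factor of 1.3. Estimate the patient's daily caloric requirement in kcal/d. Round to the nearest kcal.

3635 kcal/d

Harris-Benedict: BMR = 66.47 + 13.75(93.5) + 5.003(174) − 6.755(62) = 1803.807 kcal/day.
TEE = BMR × activity factor = 1803.807 × 1.55 = 2795.9009 kcal/day.
Apply stress factor: 2795.9009 × 1.3 = 3634.6711 kcal/day.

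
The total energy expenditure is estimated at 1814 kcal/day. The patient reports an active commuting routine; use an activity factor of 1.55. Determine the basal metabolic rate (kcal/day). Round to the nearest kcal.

BMR = TEE ÷ activity factor = 1814 ÷ 1.55 = 1170.3226 kcal/day.

1170 kcal/day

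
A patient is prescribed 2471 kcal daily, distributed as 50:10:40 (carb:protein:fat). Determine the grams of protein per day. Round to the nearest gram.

62 g/day

Protein energy = 10% × 2471 = 247.1 kcal.
At 4 kcal/g: 247.1 ÷ 4 = 61.775 g.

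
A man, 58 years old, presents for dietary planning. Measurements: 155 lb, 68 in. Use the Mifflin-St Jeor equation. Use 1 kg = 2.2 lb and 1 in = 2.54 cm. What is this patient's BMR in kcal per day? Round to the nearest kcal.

Convert to metric: weight = 155 ÷ 2.2 = 70.4545 kg; height = 68 × 2.54 = 172.72 cm.
Mifflin-St Jeor (male): BMR = 10(70.4545) + 6.25(172.72) − 5(58) + 5 = 704.5455 + 1079.5 − 290 + 5 = 1499.0455 kcal/day.

1499 kcal per day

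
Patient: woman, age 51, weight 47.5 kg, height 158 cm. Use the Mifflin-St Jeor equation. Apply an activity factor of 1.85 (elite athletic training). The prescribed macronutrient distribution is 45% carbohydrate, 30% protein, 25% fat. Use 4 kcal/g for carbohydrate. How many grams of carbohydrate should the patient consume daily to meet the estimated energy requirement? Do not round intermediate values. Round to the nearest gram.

Mifflin-St Jeor (female): BMR = 10(47.5) + 6.25(158) − 5(51) − 161 = 475 + 987.5 − 255 − 161 = 1046.5 kcal/day.
TEE = 1046.5 × 1.85 = 1936.025 kcal/day.
Carbohydrate energy = 45% × 1936.025 = 871.2113 kcal.
Carbohydrate = 871.2113 ÷ 4 kcal/g = 217.8028 g.

218 g/day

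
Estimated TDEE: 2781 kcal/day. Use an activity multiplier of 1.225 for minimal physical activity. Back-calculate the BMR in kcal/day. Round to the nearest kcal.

2270 kcal/day

BMR = TEE ÷ activity factor = 2781 ÷ 1.225 = 2270.2041 kcal/day.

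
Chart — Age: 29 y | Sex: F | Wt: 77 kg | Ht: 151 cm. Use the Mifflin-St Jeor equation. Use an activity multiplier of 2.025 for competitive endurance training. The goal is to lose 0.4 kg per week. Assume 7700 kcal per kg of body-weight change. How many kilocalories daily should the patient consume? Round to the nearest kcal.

Mifflin-St Jeor (female): BMR = 10(77) + 6.25(151) − 5(29) − 161 = 770 + 943.75 − 145 − 161 = 1407.75 kcal/day.
TEE = 1407.75 × 2.025 = 2850.6938 kcal/day.
Required daily deficit = 0.4 × 7700 ÷ 7 = 440 kcal/day.
Target intake = 2850.6938 − 440 = 2410.6938 kcal/day.

2411 kilocalories daily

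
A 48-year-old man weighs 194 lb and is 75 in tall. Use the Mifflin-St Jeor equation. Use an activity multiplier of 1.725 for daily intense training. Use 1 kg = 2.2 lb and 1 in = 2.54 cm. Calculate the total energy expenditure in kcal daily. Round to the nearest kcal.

3170 kcal daily

Convert to metric: weight = 194 ÷ 2.2 = 88.1818 kg; height = 75 × 2.54 = 190.5 cm.
Mifflin-St Jeor (male): BMR = 10(88.1818) + 6.25(190.5) − 5(48) + 5 = 881.8182 + 1190.625 − 240 + 5 = 1837.4432 kcal/day.
TEE = BMR × activity factor = 1837.4432 × 1.725 = 3169.5895 kcal/day.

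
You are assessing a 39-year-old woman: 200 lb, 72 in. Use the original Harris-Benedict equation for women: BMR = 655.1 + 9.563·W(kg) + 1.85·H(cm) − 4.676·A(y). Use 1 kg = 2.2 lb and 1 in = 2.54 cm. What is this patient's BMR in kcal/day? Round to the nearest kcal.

Convert to metric: weight = 200 ÷ 2.2 = 90.9091 kg; height = 72 × 2.54 = 182.88 cm.
Harris-Benedict: BMR = 655.1 + 9.563(90.9091) + 1.85(182.88) − 4.676(39) = 1680.4276 kcal/day.

1680 kcal/day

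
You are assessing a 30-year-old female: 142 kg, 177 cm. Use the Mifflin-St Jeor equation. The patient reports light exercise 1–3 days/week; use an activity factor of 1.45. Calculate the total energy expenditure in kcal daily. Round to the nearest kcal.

Mifflin-St Jeor (female): BMR = 10(142) + 6.25(177) − 5(30) − 161 = 1420 + 1106.25 − 150 − 161 = 2215.25 kcal/day.
TEE = BMR × activity factor = 2215.25 × 1.45 = 3212.1125 kcal/day.

3212 kcal daily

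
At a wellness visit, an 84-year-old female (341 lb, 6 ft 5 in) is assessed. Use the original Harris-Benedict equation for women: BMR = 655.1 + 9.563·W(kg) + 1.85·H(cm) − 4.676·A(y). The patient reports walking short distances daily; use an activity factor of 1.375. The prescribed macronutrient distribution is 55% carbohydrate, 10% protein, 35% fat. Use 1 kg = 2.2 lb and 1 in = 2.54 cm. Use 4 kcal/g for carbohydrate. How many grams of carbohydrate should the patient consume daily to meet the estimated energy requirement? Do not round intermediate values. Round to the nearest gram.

Convert to metric: weight = 341 ÷ 2.2 = 155 kg; height = (6×12 + 5) × 2.54 = 77 × 2.54 = 195.58 cm.
Harris-Benedict: BMR = 655.1 + 9.563(155) + 1.85(195.58) − 4.676(84) = 2106.404 kcal/day.
TEE = 2106.404 × 1.375 = 2896.3055 kcal/day.
Carbohydrate energy = 55% × 2896.3055 = 1592.968 kcal.
Carbohydrate = 1592.968 ÷ 4 kcal/g = 398.242 g.

398 g/day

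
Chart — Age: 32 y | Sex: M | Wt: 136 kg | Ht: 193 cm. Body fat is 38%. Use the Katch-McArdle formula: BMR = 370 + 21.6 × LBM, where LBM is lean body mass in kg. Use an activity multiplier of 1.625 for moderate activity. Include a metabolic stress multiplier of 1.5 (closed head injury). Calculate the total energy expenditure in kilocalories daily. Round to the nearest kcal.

5341 kilocalories daily

LBM = 136 × (1 − 0.38) = 84.32 kg. Katch-McArdle: BMR = 370 + 21.6 × 84.32 = 2191.312 kcal/day.
TEE = BMR × activity factor = 2191.312 × 1.625 = 3560.882 kcal/day.
Apply stress factor: 3560.882 × 1.5 = 5341.323 kcal/day.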